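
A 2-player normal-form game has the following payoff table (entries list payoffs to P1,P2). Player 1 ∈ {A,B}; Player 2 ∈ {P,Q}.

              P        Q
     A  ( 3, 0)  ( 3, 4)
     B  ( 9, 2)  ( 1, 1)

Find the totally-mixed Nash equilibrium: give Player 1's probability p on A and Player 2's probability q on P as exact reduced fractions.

P1 mixes 1/5 on A; P2 mixes 1/4 on P

P1 indiff ⇒ q·3+(1-q)·3 = q·9+(1-q)·1 ⇒ q(-6) = (1-q)(-2) ⇒ q = 1/4
P2 indiff ⇒ p·0+(1-p)·2 = p·4+(1-p)·1 ⇒ p(-4) = (1-p)(-1) ⇒ p = 1/5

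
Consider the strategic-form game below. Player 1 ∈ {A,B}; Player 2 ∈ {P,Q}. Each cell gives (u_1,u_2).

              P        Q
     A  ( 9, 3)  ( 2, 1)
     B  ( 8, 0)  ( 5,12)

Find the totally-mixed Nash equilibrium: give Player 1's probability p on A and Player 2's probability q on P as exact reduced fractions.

p=6/7, q=3/4

P1 indiff ⇒ q·9+(1-q)·2 = q·8+(1-q)·5 ⇒ q(1) = (1-q)(3) ⇒ q = 3/4
P2 indiff ⇒ p·3+(1-p)·0 = p·1+(1-p)·12 ⇒ p(2) = (1-p)(12) ⇒ p = 6/7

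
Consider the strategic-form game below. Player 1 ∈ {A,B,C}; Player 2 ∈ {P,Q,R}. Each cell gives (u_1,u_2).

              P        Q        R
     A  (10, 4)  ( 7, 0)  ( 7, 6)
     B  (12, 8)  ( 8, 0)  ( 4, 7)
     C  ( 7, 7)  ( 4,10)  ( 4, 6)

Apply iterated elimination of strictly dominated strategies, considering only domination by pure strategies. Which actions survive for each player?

Survivors P1:{A,B} P2:{P,R}

P1 drop C (A beats it: P:10>7 Q:7>4 R:7>4)
P2 drop Q (P beats it: A:4>0 B:8>0)
P1→{A,B} P2→{P,R}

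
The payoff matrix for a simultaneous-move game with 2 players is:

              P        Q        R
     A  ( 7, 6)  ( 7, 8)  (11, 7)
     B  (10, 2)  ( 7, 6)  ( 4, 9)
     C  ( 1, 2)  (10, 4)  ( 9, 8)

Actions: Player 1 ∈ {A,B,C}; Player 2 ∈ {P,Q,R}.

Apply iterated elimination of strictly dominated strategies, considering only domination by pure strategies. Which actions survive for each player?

IESDS → P1:{A,C} P2:{Q,R}

P2 drop P (Q beats it: A:8>6 B:6>2 C:4>2)
P1 drop B (C beats it: Q:10>7 R:9>4)
P1→{A,C} P2→{Q,R}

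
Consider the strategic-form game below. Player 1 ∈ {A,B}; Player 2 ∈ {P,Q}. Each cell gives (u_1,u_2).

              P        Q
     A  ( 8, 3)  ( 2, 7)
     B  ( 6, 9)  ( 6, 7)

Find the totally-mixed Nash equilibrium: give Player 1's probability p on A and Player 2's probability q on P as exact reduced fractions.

(p,q) = (1/3, 2/3)

P1 indiff ⇒ q·8+(1-q)·2 = q·6+(1-q)·6 ⇒ q(2) = (1-q)(4) ⇒ q = 2/3
P2 indiff ⇒ p·3+(1-p)·9 = p·7+(1-p)·7 ⇒ p(-4) = (1-p)(-2) ⇒ p = 1/3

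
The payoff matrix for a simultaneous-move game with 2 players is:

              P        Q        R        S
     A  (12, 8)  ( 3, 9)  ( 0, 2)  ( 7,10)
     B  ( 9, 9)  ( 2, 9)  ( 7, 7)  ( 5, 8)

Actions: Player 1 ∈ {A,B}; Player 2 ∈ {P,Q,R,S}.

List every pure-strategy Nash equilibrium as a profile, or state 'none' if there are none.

NE set: (A,S)

(A,P): not NE [P2→S gives 10>8]
(A,Q): not NE [P2→S gives 10>9]
(A,R): not NE [P1→B gives 7>0; P2→S gives 10>2]
(A,S): NE
(B,P): not NE [P1→A gives 12>9]
(B,Q): not NE [P1→A gives 3>2]
(B,R): not NE [P2→Q gives 9>7]
(B,S): not NE [P1→A gives 7>5; P2→Q gives 9>8]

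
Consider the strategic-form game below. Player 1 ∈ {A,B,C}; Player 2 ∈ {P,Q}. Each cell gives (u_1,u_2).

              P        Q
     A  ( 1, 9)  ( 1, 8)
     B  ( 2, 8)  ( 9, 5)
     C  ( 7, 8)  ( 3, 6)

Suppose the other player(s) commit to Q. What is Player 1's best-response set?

u_1(A vs Q) = 1
u_1(B vs Q) = 9
u_1(C vs Q) = 3
max payoff 9 at {B}

BR_1 = {B}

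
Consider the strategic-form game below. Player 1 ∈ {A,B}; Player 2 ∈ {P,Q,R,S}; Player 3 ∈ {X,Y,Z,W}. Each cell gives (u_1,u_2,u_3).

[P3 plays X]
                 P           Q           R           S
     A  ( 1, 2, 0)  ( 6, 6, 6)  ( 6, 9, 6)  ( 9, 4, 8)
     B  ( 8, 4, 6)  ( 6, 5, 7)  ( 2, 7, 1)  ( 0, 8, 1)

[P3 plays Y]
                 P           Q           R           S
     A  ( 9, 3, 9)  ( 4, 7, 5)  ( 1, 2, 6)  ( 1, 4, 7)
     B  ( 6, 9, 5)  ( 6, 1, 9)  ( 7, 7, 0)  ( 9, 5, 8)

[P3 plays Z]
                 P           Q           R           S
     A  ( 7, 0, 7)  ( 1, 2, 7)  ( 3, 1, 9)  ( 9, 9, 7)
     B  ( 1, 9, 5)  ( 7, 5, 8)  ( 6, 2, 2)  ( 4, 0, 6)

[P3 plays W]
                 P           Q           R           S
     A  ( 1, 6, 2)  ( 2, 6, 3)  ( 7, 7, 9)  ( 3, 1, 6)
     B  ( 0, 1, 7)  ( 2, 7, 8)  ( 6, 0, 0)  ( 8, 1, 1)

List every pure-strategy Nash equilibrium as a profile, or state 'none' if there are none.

(A,P,X): not NE [P1→B gives 8>1; P2→R gives 9>2; P3→Y gives 9>0]
(A,P,Y): not NE [P2→Q gives 7>3]
(A,P,Z): not NE [P2→S gives 9>0; P3→Y gives 9>7]
(A,P,W): not NE [P2→R gives 7>6; P3→Y gives 9>2]
(A,Q,X): not NE [P2→R gives 9>6; P3→Z gives 7>6]
(A,Q,Y): not NE [P1→B gives 6>4; P3→Z gives 7>5]
(A,Q,Z): not NE [P1→B gives 7>1; P2→S gives 9>2]
(A,Q,W): not NE [P2→R gives 7>6; P3→Z gives 7>3]
(A,R,X): not NE [P3→W gives 9>6]
(A,R,Y): not NE [P1→B gives 7>1; P2→Q gives 7>2; P3→W gives 9>6]
(A,R,Z): not NE [P1→B gives 6>3; P2→S gives 9>1]
(A,R,W): NE
(A,S,X): not NE [P2→R gives 9>4]
(A,S,Y): not NE [P1→B gives 9>1; P2→Q gives 7>4; P3→X gives 8>7]
(A,S,Z): not NE [P3→X gives 8>7]
(A,S,W): not NE [P1→B gives 8>3; P2→R gives 7>1; P3→X gives 8>6]
(B,P,X): not NE [P2→S gives 8>4; P3→W gives 7>6]
(B,P,Y): not NE [P1→A gives 9>6; P3→W gives 7>5]
(B,P,Z): not NE [P1→A gives 7>1; P3→W gives 7>5]
(B,P,W): not NE [P1→A gives 1>0; P2→Q gives 7>1]
(B,Q,X): not NE [P2→S gives 8>5; P3→Y gives 9>7]
(B,Q,Y): not NE [P2→P gives 9>1]
(B,Q,Z): not NE [P2→P gives 9>5; P3→Y gives 9>8]
(B,Q,W): not NE [P3→Y gives 9>8]
(B,R,X): not NE [P1→A gives 6>2; P2→S gives 8>7; P3→Z gives 2>1]
(B,R,Y): not NE [P2→P gives 9>7; P3→Z gives 2>0]
(B,R,Z): not NE [P2→P gives 9>2]
(B,R,W): not NE [P1→A gives 7>6; P2→Q gives 7>0; P3→Z gives 2>0]
(B,S,X): not NE [P1→A gives 9>0; P3→Y gives 8>1]
(B,S,Y): not NE [P2→P gives 9>5]
(B,S,Z): not NE [P1→A gives 9>4; P2→P gives 9>0; P3→Y gives 8>6]
(B,S,W): not NE [P2→Q gives 7>1; P3→Y gives 8>1]

Nash profiles: (A,R,W)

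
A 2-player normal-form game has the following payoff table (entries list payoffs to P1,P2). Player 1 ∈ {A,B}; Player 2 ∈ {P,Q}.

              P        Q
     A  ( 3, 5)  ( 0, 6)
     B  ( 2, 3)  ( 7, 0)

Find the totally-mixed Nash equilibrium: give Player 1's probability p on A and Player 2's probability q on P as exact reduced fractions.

P1 mixes 3/4 on A; P2 mixes 7/8 on P

P1 indiff ⇒ q·3+(1-q)·0 = q·2+(1-q)·7 ⇒ q(1) = (1-q)(7) ⇒ q = 7/8
P2 indiff ⇒ p·5+(1-p)·3 = p·6+(1-p)·0 ⇒ p(-1) = (1-p)(-3) ⇒ p = 3/4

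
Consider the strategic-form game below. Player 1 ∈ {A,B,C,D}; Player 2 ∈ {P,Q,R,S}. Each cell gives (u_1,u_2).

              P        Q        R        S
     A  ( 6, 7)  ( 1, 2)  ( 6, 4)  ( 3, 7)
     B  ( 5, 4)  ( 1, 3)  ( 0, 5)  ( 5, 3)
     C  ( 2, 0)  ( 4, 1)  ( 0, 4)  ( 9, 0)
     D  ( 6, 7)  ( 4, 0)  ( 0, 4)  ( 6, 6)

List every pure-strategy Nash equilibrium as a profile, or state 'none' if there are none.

Nash profiles: (A,P), (D,P)

(A,P): NE
(A,Q): not NE [P1→D gives 4>1; P2→S gives 7>2]
(A,R): not NE [P2→S gives 7>4]
(A,S): not NE [P1→C gives 9>3]
(B,P): not NE [P1→D gives 6>5; P2→R gives 5>4]
(B,Q): not NE [P1→D gives 4>1; P2→R gives 5>3]
(B,R): not NE [P1→A gives 6>0]
(B,S): not NE [P1→C gives 9>5; P2→R gives 5>3]
(C,P): not NE [P1→D gives 6>2; P2→R gives 4>0]
(C,Q): not NE [P2→R gives 4>1]
(C,R): not NE [P1→A gives 6>0]
(C,S): not NE [P2→R gives 4>0]
(D,P): NE
(D,Q): not NE [P2→P gives 7>0]
(D,R): not NE [P1→A gives 6>0; P2→P gives 7>4]
(D,S): not NE [P1→C gives 9>6; P2→P gives 7>6]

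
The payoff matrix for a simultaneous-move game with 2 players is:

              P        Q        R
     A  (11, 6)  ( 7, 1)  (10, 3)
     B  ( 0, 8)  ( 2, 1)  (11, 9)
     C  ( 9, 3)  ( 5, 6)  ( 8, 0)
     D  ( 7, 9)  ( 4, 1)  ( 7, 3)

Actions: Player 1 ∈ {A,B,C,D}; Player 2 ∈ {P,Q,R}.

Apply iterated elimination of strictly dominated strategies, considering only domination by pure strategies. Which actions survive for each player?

P1 drop C (A beats it: P:11>9 Q:7>5 R:10>8)
P1 drop D (A beats it: P:11>7 Q:7>4 R:10>7)
P2 drop Q (P beats it: A:6>1 B:8>1)
P1→{A,B} P2→{P,R}

Remaining: P1:{A,B} P2:{P,R}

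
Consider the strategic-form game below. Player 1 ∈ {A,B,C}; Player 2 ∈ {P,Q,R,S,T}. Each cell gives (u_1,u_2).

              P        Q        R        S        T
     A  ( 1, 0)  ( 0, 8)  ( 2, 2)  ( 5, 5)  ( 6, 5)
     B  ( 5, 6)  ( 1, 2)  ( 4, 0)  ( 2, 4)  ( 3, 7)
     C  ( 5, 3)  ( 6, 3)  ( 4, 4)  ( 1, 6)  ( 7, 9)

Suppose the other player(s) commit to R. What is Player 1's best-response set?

u_1(A vs R) = 2
u_1(B vs R) = 4
u_1(C vs R) = 4
max payoff 4 at {B,C}

P1 best: {B,C}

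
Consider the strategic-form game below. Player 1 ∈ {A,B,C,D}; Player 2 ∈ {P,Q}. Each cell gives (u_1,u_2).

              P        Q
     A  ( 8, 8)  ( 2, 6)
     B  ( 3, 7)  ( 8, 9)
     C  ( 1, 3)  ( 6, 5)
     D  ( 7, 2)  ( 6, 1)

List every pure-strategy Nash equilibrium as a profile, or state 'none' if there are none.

(A,P): NE
(A,Q): not NE [P1→B gives 8>2; P2→P gives 8>6]
(B,P): not NE [P1→A gives 8>3; P2→Q gives 9>7]
(B,Q): NE
(C,P): not NE [P1→A gives 8>1; P2→Q gives 5>3]
(C,Q): not NE [P1→B gives 8>6]
(D,P): not NE [P1→A gives 8>7]
(D,Q): not NE [P1→B gives 8>6; P2→P gives 2>1]

Nash profiles: (A,P), (B,Q)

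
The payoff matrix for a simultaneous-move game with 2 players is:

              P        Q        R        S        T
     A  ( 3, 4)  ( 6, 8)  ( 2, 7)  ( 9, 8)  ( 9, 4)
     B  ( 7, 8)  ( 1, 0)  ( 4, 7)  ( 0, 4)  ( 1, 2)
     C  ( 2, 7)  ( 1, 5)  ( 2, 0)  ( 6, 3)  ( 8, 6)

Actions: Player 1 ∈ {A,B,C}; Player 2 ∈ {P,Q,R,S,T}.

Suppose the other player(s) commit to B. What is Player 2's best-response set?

u_2(P vs B) = 8
u_2(Q vs B) = 0
u_2(R vs B) = 7
u_2(S vs B) = 4
u_2(T vs B) = 2
max payoff 8 at {P}

BR_2 = {P}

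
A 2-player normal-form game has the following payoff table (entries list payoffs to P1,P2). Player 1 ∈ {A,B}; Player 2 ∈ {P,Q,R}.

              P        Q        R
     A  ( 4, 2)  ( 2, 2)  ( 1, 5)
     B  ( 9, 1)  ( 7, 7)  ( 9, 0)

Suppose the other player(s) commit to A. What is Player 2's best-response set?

u_2(P vs A) = 2
u_2(Q vs A) = 2
u_2(R vs A) = 5
max payoff 5 at {R}

P2 best: {R}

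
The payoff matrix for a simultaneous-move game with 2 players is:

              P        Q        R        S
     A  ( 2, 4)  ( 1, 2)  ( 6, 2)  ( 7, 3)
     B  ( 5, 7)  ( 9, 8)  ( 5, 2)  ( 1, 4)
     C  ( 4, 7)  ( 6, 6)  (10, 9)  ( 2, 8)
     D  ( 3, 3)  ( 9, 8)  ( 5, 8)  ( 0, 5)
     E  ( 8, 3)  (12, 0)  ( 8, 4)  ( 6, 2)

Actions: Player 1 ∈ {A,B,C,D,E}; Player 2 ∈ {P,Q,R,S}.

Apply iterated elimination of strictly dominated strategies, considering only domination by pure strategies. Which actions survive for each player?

P1 drop B (E beats it: P:8>5 Q:12>9 R:8>5 S:6>1)
P1 drop D (E beats it: P:8>3 Q:12>9 R:8>5 S:6>0)
P2 drop Q (P beats it: A:4>2 C:7>6 E:3>0)
P1→{A,C,E} P2→{P,R,S}

Remaining: P1:{A,C,E} P2:{P,R,S}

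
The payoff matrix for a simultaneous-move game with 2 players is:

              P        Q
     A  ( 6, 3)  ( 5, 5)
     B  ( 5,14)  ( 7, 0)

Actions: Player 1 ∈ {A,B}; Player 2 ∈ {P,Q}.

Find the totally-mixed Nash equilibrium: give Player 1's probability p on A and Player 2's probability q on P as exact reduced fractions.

P1 indiff ⇒ q·6+(1-q)·5 = q·5+(1-q)·7 ⇒ q(1) = (1-q)(2) ⇒ q = 2/3
P2 indiff ⇒ p·3+(1-p)·14 = p·5+(1-p)·0 ⇒ p(-2) = (1-p)(-14) ⇒ p = 7/8

p=7/8, q=2/3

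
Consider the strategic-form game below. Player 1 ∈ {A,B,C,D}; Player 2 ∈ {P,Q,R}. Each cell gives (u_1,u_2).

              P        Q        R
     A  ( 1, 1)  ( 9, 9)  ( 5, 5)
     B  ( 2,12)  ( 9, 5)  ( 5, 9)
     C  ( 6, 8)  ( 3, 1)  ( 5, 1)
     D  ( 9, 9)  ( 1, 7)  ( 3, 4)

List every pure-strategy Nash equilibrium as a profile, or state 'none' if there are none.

(A,P): not NE [P1→D gives 9>1; P2→Q gives 9>1]
(A,Q): NE
(A,R): not NE [P2→Q gives 9>5]
(B,P): not NE [P1→D gives 9>2]
(B,Q): not NE [P2→P gives 12>5]
(B,R): not NE [P2→P gives 12>9]
(C,P): not NE [P1→D gives 9>6]
(C,Q): not NE [P1→B gives 9>3; P2→P gives 8>1]
(C,R): not NE [P2→P gives 8>1]
(D,P): NE
(D,Q): not NE [P1→B gives 9>1; P2→P gives 9>7]
(D,R): not NE [P1→C gives 5>3; P2→P gives 9>4]

Nash profiles: (A,Q), (D,P)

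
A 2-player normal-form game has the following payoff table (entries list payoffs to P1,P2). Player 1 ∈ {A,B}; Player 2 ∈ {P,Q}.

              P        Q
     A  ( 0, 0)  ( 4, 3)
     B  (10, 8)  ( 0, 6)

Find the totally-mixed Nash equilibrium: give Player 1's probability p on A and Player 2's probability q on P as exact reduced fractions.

p=2/5, q=2/7

P1 indiff ⇒ q·0+(1-q)·4 = q·10+(1-q)·0 ⇒ q(-10) = (1-q)(-4) ⇒ q = 2/7
P2 indiff ⇒ p·0+(1-p)·8 = p·3+(1-p)·6 ⇒ p(-3) = (1-p)(-2) ⇒ p = 2/5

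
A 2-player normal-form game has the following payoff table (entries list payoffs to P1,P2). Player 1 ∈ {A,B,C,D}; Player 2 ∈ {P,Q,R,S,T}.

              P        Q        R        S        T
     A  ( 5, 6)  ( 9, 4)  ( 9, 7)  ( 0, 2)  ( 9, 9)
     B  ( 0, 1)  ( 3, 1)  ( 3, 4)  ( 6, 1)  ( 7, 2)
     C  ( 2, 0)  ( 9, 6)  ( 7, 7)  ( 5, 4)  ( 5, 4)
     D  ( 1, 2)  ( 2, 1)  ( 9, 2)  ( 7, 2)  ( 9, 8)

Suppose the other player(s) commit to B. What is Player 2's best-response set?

argmax u_2 = {R}

u_2(P vs B) = 1
u_2(Q vs B) = 1
u_2(R vs B) = 4
u_2(S vs B) = 1
u_2(T vs B) = 2
max payoff 4 at {R}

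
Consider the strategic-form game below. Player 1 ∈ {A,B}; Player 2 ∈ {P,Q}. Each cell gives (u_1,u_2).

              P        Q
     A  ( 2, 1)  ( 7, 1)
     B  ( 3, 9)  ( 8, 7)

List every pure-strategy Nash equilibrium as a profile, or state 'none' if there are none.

Nash profiles: (B,P)

(A,P): not NE [P1→B gives 3>2]
(A,Q): not NE [P1→B gives 8>7]
(B,P): NE
(B,Q): not NE [P2→P gives 9>7]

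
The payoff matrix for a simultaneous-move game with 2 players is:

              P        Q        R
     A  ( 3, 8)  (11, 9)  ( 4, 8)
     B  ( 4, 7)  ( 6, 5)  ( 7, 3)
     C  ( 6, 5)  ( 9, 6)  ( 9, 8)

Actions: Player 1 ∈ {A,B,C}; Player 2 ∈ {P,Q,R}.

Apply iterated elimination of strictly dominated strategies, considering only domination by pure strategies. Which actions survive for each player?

Survivors P1:{A,C} P2:{Q,R}

P1 drop B (C beats it: P:6>4 Q:9>6 R:9>7)
P2 drop P (Q beats it: A:9>8 C:6>5)
P1→{A,C} P2→{Q,R}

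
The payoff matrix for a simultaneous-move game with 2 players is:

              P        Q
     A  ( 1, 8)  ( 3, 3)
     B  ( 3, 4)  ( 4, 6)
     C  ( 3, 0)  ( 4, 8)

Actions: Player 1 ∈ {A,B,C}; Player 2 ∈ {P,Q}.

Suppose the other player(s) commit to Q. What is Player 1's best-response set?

u_1(A vs Q) = 3
u_1(B vs Q) = 4
u_1(C vs Q) = 4
max payoff 4 at {B,C}

argmax u_1 = {B,C}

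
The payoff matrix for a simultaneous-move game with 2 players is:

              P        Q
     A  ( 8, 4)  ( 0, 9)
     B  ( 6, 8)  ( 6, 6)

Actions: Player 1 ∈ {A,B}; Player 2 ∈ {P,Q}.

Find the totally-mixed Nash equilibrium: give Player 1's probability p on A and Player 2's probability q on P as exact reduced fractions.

P1 mixes 2/7 on A; P2 mixes 3/4 on P

P1 indiff ⇒ q·8+(1-q)·0 = q·6+(1-q)·6 ⇒ q(2) = (1-q)(6) ⇒ q = 3/4
P2 indiff ⇒ p·4+(1-p)·8 = p·9+(1-p)·6 ⇒ p(-5) = (1-p)(-2) ⇒ p = 2/7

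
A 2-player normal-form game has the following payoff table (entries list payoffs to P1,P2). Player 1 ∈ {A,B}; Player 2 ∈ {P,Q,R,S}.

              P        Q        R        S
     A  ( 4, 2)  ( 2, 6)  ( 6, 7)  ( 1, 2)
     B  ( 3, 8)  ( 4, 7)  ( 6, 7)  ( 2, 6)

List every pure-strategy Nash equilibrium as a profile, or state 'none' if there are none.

PSNE = {(A,R)}

(A,P): not NE [P2→R gives 7>2]
(A,Q): not NE [P1→B gives 4>2; P2→R gives 7>6]
(A,R): NE
(A,S): not NE [P1→B gives 2>1; P2→R gives 7>2]
(B,P): not NE [P1→A gives 4>3]
(B,Q): not NE [P2→P gives 8>7]
(B,R): not NE [P2→P gives 8>7]
(B,S): not NE [P2→P gives 8>6]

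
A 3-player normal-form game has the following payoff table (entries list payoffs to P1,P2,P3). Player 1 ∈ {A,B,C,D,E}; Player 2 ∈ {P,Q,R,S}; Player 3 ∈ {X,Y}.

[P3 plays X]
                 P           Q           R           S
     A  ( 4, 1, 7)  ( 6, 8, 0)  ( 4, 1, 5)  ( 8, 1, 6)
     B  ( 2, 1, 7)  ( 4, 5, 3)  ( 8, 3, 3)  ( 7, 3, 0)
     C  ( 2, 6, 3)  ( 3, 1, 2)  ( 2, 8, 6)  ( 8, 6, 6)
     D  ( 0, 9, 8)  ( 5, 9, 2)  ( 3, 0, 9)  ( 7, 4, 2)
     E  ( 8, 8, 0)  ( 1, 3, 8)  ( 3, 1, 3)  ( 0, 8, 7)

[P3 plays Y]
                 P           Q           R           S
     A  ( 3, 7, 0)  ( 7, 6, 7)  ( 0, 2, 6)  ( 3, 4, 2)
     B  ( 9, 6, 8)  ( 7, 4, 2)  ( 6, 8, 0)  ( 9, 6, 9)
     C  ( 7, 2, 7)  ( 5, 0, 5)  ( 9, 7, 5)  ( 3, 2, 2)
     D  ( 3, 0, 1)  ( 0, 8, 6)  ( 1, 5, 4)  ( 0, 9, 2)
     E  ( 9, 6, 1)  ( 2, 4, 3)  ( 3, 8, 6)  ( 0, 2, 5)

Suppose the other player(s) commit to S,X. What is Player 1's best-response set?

u_1(A vs S,X) = 8
u_1(B vs S,X) = 7
u_1(C vs S,X) = 8
u_1(D vs S,X) = 7
u_1(E vs S,X) = 0
max payoff 8 at {A,C}

BR_1 = {A,C}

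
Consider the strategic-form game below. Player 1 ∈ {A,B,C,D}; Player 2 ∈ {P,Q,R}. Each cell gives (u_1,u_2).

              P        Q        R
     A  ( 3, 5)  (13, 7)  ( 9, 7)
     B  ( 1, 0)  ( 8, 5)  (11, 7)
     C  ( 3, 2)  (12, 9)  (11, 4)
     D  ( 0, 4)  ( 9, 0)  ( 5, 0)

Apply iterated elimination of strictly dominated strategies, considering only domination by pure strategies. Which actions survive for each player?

P1 drop D (A beats it: P:3>0 Q:13>9 R:9>5)
P2 drop P (Q beats it: A:7>5 B:5>0 C:9>2)
P1→{A,B,C} P2→{Q,R}

Remaining: P1:{A,B,C} P2:{Q,R}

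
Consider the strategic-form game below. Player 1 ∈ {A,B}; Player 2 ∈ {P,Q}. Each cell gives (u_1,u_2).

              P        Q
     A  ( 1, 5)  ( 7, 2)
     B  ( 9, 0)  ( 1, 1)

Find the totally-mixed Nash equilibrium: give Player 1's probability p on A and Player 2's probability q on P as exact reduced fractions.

P1 indiff ⇒ q·1+(1-q)·7 = q·9+(1-q)·1 ⇒ q(-8) = (1-q)(-6) ⇒ q = 3/7
P2 indiff ⇒ p·5+(1-p)·0 = p·2+(1-p)·1 ⇒ p(3) = (1-p)(1) ⇒ p = 1/4

p=1/4, q=3/7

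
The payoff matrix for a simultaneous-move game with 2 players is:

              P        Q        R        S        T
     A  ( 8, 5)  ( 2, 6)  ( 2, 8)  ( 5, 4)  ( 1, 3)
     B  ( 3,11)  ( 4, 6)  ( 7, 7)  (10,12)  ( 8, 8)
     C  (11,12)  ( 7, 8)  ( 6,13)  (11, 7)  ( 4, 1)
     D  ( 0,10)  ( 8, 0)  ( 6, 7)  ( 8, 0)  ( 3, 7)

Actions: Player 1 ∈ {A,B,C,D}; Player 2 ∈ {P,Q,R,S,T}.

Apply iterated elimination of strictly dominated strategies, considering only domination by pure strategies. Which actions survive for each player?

P1 drop A (C beats it: P:11>8 Q:7>2 R:6>2 S:11>5 T:4>1)
P2 drop Q (P beats it: B:11>6 C:12>8 D:10>0)
P1 drop D (B beats it: P:3>0 R:7>6 S:10>8 T:8>3)
P2 drop T (P beats it: B:11>8 C:12>1)
P1→{B,C} P2→{P,R,S}

Survivors P1:{B,C} P2:{P,R,S}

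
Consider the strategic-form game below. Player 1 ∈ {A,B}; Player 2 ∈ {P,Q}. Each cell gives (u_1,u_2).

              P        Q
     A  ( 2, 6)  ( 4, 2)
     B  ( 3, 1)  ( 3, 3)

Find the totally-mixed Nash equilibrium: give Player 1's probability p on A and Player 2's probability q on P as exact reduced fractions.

(p,q) = (1/3, 1/2)

P1 indiff ⇒ q·2+(1-q)·4 = q·3+(1-q)·3 ⇒ q(-1) = (1-q)(-1) ⇒ q = 1/2
P2 indiff ⇒ p·6+(1-p)·1 = p·2+(1-p)·3 ⇒ p(4) = (1-p)(2) ⇒ p = 1/3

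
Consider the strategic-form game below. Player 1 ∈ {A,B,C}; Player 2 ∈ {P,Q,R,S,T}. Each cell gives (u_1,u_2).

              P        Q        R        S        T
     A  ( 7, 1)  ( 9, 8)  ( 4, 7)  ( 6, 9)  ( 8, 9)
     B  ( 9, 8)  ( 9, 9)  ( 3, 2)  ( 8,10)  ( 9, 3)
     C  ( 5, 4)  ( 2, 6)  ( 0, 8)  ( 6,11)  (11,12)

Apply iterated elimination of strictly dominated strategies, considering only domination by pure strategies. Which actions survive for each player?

Remaining: P1:{B,C} P2:{S,T}

P2 drop P (Q beats it: A:8>1 B:9>8 C:6>4)
P2 drop Q (S beats it: A:9>8 B:10>9 C:11>6)
P2 drop R (S beats it: A:9>7 B:10>2 C:11>8)
P1 drop A (B beats it: S:8>6 T:9>8)
P1→{B,C} P2→{S,T}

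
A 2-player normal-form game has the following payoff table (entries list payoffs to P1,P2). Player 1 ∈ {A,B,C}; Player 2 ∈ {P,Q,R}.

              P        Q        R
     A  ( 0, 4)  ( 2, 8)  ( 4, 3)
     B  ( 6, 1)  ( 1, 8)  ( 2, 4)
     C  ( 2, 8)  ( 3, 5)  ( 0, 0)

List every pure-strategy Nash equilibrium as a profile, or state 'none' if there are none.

No pure NE.

(A,P): not NE [P1→B gives 6>0; P2→Q gives 8>4]
(A,Q): not NE [P1→C gives 3>2]
(A,R): not NE [P2→Q gives 8>3]
(B,P): not NE [P2→Q gives 8>1]
(B,Q): not NE [P1→C gives 3>1]
(B,R): not NE [P1→A gives 4>2; P2→Q gives 8>4]
(C,P): not NE [P1→B gives 6>2]
(C,Q): not NE [P2→P gives 8>5]
(C,R): not NE [P1→A gives 4>0; P2→P gives 8>0]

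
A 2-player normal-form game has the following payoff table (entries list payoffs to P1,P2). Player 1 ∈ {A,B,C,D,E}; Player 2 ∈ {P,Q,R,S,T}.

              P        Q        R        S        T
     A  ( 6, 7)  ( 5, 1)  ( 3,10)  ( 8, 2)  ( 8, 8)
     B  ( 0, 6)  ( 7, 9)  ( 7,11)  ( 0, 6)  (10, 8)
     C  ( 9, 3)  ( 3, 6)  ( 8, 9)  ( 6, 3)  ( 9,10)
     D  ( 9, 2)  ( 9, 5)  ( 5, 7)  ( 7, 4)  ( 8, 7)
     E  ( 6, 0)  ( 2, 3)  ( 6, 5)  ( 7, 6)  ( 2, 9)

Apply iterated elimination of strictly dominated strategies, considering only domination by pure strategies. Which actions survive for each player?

IESDS → P1:{B,C} P2:{R,T}

P2 drop P (R beats it: A:10>7 B:11>6 C:9>3 D:7>2 E:5>0)
P2 drop Q (R beats it: A:10>1 B:11>9 C:9>6 D:7>5 E:5>3)
P2 drop S (T beats it: A:8>2 B:8>6 C:10>3 D:7>4 E:9>6)
P1 drop A (B beats it: R:7>3 T:10>8)
P1 drop D (B beats it: R:7>5 T:10>8)
P1 drop E (B beats it: R:7>6 T:10>2)
P1→{B,C} P2→{R,T}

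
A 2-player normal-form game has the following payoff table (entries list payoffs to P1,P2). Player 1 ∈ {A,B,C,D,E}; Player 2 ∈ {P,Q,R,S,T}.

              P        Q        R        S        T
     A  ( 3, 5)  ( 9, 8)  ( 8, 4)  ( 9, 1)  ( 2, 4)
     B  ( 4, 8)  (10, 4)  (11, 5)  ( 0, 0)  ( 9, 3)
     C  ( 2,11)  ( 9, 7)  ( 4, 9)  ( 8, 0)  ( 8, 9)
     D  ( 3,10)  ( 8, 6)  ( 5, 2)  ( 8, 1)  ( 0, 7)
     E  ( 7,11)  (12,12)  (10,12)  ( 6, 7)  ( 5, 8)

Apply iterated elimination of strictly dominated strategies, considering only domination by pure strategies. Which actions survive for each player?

Survivors P1:{B,E} P2:{P,Q,R}

P2 drop S (P beats it: A:5>1 B:8>0 C:11>0 D:10>1 E:11>7)
P1 drop A (B beats it: P:4>3 Q:10>9 R:11>8 T:9>2)
P1 drop C (B beats it: P:4>2 Q:10>9 R:11>4 T:9>8)
P1 drop D (B beats it: P:4>3 Q:10>8 R:11>5 T:9>0)
P2 drop T (P beats it: B:8>3 E:11>8)
P1→{B,E} P2→{P,Q,R}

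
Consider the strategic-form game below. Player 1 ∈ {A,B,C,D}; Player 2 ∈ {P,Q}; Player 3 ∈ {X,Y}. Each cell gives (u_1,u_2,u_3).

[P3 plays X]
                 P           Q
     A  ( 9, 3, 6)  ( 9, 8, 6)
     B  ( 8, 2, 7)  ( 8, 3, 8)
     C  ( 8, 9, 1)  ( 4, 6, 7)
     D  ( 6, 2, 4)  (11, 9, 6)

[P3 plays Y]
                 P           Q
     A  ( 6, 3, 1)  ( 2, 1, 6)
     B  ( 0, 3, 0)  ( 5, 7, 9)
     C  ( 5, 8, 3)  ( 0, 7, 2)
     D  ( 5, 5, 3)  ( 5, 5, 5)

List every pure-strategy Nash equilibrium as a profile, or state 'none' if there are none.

(A,P,X): not NE [P2→Q gives 8>3]
(A,P,Y): not NE [P3→X gives 6>1]
(A,Q,X): not NE [P1→D gives 11>9]
(A,Q,Y): not NE [P1→D gives 5>2; P2→P gives 3>1]
(B,P,X): not NE [P1→A gives 9>8; P2→Q gives 3>2]
(B,P,Y): not NE [P1→A gives 6>0; P2→Q gives 7>3; P3→X gives 7>0]
(B,Q,X): not NE [P1→D gives 11>8; P3→Y gives 9>8]
(B,Q,Y): NE
(C,P,X): not NE [P1→A gives 9>8; P3→Y gives 3>1]
(C,P,Y): not NE [P1→A gives 6>5]
(C,Q,X): not NE [P1→D gives 11>4; P2→P gives 9>6]
(C,Q,Y): not NE [P1→D gives 5>0; P2→P gives 8>7; P3→X gives 7>2]
(D,P,X): not NE [P1→A gives 9>6; P2→Q gives 9>2]
(D,P,Y): not NE [P1→A gives 6>5; P3→X gives 4>3]
(D,Q,X): NE
(D,Q,Y): not NE [P3→X gives 6>5]

Nash profiles: (B,Q,Y), (D,Q,X)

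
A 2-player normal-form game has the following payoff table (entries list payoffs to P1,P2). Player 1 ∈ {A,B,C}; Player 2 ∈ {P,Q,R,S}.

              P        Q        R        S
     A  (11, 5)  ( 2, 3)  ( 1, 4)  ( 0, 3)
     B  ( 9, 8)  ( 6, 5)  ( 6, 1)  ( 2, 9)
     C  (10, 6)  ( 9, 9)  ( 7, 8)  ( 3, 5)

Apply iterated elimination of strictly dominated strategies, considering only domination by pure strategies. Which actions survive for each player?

P1 drop B (C beats it: P:10>9 Q:9>6 R:7>6 S:3>2)
P2 drop S (P beats it: A:5>3 C:6>5)
P1→{A,C} P2→{P,Q,R}

Survivors P1:{A,C} P2:{P,Q,R}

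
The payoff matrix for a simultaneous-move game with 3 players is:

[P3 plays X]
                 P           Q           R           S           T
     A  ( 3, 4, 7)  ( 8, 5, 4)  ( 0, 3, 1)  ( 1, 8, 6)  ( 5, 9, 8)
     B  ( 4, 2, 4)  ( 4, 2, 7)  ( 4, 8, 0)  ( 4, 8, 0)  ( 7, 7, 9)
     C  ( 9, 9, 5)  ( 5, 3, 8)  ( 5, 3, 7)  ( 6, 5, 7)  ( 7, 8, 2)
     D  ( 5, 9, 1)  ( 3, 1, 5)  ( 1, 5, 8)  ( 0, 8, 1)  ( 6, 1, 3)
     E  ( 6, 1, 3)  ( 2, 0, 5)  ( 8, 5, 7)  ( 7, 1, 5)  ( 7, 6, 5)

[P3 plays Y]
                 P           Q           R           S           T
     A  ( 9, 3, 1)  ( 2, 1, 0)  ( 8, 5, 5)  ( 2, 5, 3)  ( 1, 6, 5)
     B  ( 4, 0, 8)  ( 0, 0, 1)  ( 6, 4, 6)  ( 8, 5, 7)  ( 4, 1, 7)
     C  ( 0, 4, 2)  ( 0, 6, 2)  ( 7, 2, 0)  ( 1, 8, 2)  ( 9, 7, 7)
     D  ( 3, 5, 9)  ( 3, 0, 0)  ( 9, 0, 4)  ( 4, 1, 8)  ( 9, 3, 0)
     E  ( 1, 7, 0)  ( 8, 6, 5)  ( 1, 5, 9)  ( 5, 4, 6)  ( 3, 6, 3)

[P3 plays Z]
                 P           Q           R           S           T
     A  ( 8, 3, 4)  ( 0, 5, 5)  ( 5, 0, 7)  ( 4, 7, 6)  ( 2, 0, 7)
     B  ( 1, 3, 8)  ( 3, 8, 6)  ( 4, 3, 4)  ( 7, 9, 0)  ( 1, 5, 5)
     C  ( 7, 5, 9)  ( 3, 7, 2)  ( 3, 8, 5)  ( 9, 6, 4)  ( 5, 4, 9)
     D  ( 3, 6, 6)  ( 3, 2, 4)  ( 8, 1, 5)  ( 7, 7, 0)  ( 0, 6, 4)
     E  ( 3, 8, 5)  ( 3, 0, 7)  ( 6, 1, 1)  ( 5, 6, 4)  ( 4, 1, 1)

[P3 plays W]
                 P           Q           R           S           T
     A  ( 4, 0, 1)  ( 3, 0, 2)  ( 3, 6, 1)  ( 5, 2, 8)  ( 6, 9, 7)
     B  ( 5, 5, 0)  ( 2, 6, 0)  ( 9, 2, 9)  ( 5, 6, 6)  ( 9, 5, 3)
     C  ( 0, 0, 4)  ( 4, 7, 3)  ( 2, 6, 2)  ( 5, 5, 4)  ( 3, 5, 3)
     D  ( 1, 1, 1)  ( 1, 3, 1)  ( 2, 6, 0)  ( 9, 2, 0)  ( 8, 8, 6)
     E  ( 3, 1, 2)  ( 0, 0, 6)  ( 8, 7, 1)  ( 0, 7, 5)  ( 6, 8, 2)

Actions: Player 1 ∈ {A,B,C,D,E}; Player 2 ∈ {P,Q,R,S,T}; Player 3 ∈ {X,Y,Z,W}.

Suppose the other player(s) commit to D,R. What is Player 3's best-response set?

u_3(X vs D,R) = 8
u_3(Y vs D,R) = 4
u_3(Z vs D,R) = 5
u_3(W vs D,R) = 0
max payoff 8 at {X}

P3 best: {X}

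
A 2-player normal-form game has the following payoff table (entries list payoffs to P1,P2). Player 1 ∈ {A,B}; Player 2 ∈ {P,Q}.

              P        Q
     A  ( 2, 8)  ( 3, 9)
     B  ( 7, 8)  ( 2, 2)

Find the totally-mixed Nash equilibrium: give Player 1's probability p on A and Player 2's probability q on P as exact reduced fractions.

p=6/7, q=1/6

P1 indiff ⇒ q·2+(1-q)·3 = q·7+(1-q)·2 ⇒ q(-5) = (1-q)(-1) ⇒ q = 1/6
P2 indiff ⇒ p·8+(1-p)·8 = p·9+(1-p)·2 ⇒ p(-1) = (1-p)(-6) ⇒ p = 6/7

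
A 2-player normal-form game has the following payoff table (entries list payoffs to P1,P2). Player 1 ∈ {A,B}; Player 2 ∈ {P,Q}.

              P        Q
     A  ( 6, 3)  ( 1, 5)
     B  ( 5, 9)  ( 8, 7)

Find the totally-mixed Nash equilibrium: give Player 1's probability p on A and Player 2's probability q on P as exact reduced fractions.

P1 mixes 1/2 on A; P2 mixes 7/8 on P

P1 indiff ⇒ q·6+(1-q)·1 = q·5+(1-q)·8 ⇒ q(1) = (1-q)(7) ⇒ q = 7/8
P2 indiff ⇒ p·3+(1-p)·9 = p·5+(1-p)·7 ⇒ p(-2) = (1-p)(-2) ⇒ p = 1/2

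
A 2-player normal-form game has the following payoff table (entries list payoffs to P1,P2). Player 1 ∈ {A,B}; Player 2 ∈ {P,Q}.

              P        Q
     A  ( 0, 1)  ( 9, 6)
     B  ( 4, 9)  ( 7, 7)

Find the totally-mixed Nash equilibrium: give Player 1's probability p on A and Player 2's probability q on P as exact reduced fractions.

(p,q) = (2/7, 1/3)

P1 indiff ⇒ q·0+(1-q)·9 = q·4+(1-q)·7 ⇒ q(-4) = (1-q)(-2) ⇒ q = 1/3
P2 indiff ⇒ p·1+(1-p)·9 = p·6+(1-p)·7 ⇒ p(-5) = (1-p)(-2) ⇒ p = 2/7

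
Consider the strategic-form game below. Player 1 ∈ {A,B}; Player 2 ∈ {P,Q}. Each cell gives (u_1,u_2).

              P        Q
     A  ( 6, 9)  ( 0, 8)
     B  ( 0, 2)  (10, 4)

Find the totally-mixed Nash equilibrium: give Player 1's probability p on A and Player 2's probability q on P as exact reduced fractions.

p=2/3, q=5/8

P1 indiff ⇒ q·6+(1-q)·0 = q·0+(1-q)·10 ⇒ q(6) = (1-q)(10) ⇒ q = 5/8
P2 indiff ⇒ p·9+(1-p)·2 = p·8+(1-p)·4 ⇒ p(1) = (1-p)(2) ⇒ p = 2/3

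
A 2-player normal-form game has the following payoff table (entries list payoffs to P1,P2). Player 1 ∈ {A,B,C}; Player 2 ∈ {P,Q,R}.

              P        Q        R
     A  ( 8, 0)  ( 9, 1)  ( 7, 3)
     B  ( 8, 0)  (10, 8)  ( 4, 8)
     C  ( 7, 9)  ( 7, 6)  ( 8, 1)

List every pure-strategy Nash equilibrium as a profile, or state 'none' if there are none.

PSNE = {(B,Q)}

(A,P): not NE [P2→R gives 3>0]
(A,Q): not NE [P1→B gives 10>9; P2→R gives 3>1]
(A,R): not NE [P1→C gives 8>7]
(B,P): not NE [P2→R gives 8>0]
(B,Q): NE
(B,R): not NE [P1→C gives 8>4]
(C,P): not NE [P1→B gives 8>7]
(C,Q): not NE [P1→B gives 10>7; P2→P gives 9>6]
(C,R): not NE [P2→P gives 9>1]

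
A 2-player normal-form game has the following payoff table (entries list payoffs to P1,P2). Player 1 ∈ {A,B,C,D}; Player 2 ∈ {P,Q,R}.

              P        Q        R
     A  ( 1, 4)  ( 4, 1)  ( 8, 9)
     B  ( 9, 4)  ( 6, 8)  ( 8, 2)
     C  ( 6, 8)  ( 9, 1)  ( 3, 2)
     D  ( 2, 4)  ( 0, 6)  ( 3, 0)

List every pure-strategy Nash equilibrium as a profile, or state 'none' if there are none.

NE set: (A,R)

(A,P): not NE [P1→B gives 9>1; P2→R gives 9>4]
(A,Q): not NE [P1→C gives 9>4; P2→R gives 9>1]
(A,R): NE
(B,P): not NE [P2→Q gives 8>4]
(B,Q): not NE [P1→C gives 9>6]
(B,R): not NE [P2→Q gives 8>2]
(C,P): not NE [P1→B gives 9>6]
(C,Q): not NE [P2→P gives 8>1]
(C,R): not NE [P1→B gives 8>3; P2→P gives 8>2]
(D,P): not NE [P1→B gives 9>2; P2→Q gives 6>4]
(D,Q): not NE [P1→C gives 9>0]
(D,R): not NE [P1→B gives 8>3; P2→Q gives 6>0]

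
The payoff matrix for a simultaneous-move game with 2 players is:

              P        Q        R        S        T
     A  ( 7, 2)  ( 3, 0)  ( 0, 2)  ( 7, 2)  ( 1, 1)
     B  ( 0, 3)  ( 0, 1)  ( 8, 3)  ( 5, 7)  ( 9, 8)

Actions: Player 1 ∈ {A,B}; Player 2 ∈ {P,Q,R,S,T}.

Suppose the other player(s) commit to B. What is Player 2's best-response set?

u_2(P vs B) = 3
u_2(Q vs B) = 1
u_2(R vs B) = 3
u_2(S vs B) = 7
u_2(T vs B) = 8
max payoff 8 at {T}

BR_2 = {T}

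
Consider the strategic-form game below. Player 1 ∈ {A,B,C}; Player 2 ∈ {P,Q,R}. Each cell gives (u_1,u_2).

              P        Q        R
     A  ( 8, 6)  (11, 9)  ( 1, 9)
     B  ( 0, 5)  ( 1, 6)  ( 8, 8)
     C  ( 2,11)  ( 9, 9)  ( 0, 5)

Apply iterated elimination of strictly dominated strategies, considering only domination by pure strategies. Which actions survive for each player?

IESDS → P1:{A,B} P2:{Q,R}

P1 drop C (A beats it: P:8>2 Q:11>9 R:1>0)
P2 drop P (Q beats it: A:9>6 B:6>5)
P1→{A,B} P2→{Q,R}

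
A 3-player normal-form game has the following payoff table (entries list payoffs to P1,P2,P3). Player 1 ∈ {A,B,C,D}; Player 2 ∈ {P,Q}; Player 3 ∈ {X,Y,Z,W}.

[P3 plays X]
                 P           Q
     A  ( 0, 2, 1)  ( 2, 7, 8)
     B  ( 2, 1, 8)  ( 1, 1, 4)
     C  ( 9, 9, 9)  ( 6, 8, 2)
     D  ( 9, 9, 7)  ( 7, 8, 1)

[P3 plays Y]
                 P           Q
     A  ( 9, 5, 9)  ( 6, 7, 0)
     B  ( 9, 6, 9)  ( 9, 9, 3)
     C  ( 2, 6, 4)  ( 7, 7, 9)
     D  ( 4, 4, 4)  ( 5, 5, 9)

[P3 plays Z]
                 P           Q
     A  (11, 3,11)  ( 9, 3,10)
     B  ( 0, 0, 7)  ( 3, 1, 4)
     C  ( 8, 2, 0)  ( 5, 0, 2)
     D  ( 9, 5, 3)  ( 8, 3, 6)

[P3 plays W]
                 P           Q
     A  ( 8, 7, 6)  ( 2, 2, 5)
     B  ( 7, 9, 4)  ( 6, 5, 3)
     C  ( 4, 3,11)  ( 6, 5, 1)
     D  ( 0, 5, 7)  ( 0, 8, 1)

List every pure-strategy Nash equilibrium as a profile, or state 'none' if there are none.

(A,P,X): not NE [P1→D gives 9>0; P2→Q gives 7>2; P3→Z gives 11>1]
(A,P,Y): not NE [P2→Q gives 7>5; P3→Z gives 11>9]
(A,P,Z): NE
(A,P,W): not NE [P3→Z gives 11>6]
(A,Q,X): not NE [P1→D gives 7>2; P3→Z gives 10>8]
(A,Q,Y): not NE [P1→B gives 9>6; P3→Z gives 10>0]
(A,Q,Z): NE
(A,Q,W): not NE [P1→C gives 6>2; P2→P gives 7>2; P3→Z gives 10>5]
(B,P,X): not NE [P1→D gives 9>2; P3→Y gives 9>8]
(B,P,Y): not NE [P2→Q gives 9>6]
(B,P,Z): not NE [P1→A gives 11>0; P2→Q gives 1>0; P3→Y gives 9>7]
(B,P,W): not NE [P1→A gives 8>7; P3→Y gives 9>4]
(B,Q,X): not NE [P1→D gives 7>1]
(B,Q,Y): not NE [P3→Z gives 4>3]
(B,Q,Z): not NE [P1→A gives 9>3]
(B,Q,W): not NE [P2→P gives 9>5; P3→Z gives 4>3]
(C,P,X): not NE [P3→W gives 11>9]
(C,P,Y): not NE [P1→B gives 9>2; P2→Q gives 7>6; P3→W gives 11>4]
(C,P,Z): not NE [P1→A gives 11>8; P3→W gives 11>0]
(C,P,W): not NE [P1→A gives 8>4; P2→Q gives 5>3]
(C,Q,X): not NE [P1→D gives 7>6; P2→P gives 9>8; P3→Y gives 9>2]
(C,Q,Y): not NE [P1→B gives 9>7]
(C,Q,Z): not NE [P1→A gives 9>5; P2→P gives 2>0; P3→Y gives 9>2]
(C,Q,W): not NE [P3→Y gives 9>1]
(D,P,X): NE
(D,P,Y): not NE [P1→B gives 9>4; P2→Q gives 5>4; P3→W gives 7>4]
(D,P,Z): not NE [P1→A gives 11>9; P3→W gives 7>3]
(D,P,W): not NE [P1→A gives 8>0; P2→Q gives 8>5]
(D,Q,X): not NE [P2→P gives 9>8; P3→Y gives 9>1]
(D,Q,Y): not NE [P1→B gives 9>5]
(D,Q,Z): not NE [P1→A gives 9>8; P2→P gives 5>3; P3→Y gives 9>6]
(D,Q,W): not NE [P1→C gives 6>0; P3→Y gives 9>1]

Nash profiles: (A,P,Z), (A,Q,Z), (D,P,X)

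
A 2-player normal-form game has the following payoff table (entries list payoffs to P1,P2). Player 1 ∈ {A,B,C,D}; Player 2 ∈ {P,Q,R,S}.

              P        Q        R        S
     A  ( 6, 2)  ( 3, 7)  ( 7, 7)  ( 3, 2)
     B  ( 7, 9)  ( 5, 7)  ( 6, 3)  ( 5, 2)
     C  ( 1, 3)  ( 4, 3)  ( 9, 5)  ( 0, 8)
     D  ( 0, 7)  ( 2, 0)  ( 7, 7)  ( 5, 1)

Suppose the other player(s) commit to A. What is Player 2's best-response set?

u_2(P vs A) = 2
u_2(Q vs A) = 7
u_2(R vs A) = 7
u_2(S vs A) = 2
max payoff 7 at {Q,R}

P2 best: {Q,R}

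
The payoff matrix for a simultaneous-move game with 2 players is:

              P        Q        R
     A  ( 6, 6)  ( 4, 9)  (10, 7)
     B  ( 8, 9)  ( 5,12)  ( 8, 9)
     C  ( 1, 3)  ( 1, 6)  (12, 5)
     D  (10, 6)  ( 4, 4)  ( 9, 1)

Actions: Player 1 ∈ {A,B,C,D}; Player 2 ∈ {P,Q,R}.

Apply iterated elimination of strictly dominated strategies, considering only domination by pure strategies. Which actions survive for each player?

P2 drop R (Q beats it: A:9>7 B:12>9 C:6>5 D:4>1)
P1 drop A (B beats it: P:8>6 Q:5>4)
P1 drop C (B beats it: P:8>1 Q:5>1)
P1→{B,D} P2→{P,Q}

Survivors P1:{B,D} P2:{P,Q}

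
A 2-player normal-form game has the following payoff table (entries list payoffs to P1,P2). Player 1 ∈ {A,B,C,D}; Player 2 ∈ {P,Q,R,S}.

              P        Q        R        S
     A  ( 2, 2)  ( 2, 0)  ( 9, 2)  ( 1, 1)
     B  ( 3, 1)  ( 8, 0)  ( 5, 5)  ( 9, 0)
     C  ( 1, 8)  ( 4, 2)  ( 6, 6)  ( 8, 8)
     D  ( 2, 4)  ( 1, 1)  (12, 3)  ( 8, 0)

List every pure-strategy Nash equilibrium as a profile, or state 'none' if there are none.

PSNE: ∅

(A,P): not NE [P1→B gives 3>2]
(A,Q): not NE [P1→B gives 8>2; P2→R gives 2>0]
(A,R): not NE [P1→D gives 12>9]
(A,S): not NE [P1→B gives 9>1; P2→R gives 2>1]
(B,P): not NE [P2→R gives 5>1]
(B,Q): not NE [P2→R gives 5>0]
(B,R): not NE [P1→D gives 12>5]
(B,S): not NE [P2→R gives 5>0]
(C,P): not NE [P1→B gives 3>1]
(C,Q): not NE [P1→B gives 8>4; P2→S gives 8>2]
(C,R): not NE [P1→D gives 12>6; P2→S gives 8>6]
(C,S): not NE [P1→B gives 9>8]
(D,P): not NE [P1→B gives 3>2]
(D,Q): not NE [P1→B gives 8>1; P2→P gives 4>1]
(D,R): not NE [P2→P gives 4>3]
(D,S): not NE [P1→B gives 9>8; P2→P gives 4>0]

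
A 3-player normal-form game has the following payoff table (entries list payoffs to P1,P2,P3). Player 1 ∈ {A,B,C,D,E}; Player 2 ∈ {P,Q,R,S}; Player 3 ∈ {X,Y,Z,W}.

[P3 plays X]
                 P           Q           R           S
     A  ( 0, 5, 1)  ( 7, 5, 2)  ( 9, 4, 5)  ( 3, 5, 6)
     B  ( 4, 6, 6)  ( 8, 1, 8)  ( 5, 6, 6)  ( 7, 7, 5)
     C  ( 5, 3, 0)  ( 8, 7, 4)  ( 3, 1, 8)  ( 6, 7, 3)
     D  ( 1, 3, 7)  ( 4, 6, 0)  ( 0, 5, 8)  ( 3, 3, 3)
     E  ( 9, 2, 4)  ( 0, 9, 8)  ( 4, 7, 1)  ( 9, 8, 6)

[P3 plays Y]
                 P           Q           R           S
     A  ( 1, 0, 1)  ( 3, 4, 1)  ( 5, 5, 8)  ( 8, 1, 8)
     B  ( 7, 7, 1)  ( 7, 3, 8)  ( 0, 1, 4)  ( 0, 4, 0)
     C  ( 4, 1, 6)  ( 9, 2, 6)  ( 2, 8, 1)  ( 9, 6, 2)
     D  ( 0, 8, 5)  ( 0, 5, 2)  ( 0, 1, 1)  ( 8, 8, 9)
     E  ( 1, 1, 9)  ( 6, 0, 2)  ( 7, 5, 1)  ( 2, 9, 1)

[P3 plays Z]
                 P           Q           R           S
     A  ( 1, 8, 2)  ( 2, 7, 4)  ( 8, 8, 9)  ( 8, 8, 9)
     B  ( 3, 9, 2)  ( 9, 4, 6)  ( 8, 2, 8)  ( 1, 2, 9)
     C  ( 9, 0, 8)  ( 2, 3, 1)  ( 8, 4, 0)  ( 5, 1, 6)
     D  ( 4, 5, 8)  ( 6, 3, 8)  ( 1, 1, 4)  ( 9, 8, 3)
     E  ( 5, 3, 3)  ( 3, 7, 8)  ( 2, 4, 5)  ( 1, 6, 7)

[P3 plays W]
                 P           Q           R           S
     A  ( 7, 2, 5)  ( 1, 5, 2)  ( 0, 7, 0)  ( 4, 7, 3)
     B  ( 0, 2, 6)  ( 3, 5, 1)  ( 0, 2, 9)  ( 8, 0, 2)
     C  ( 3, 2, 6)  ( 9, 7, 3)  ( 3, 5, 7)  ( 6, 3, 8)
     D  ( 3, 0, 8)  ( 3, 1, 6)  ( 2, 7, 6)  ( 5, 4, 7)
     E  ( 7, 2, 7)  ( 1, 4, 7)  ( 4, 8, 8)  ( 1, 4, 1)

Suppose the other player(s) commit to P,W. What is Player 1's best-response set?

P1 best: {A,E}

u_1(A vs P,W) = 7
u_1(B vs P,W) = 0
u_1(C vs P,W) = 3
u_1(D vs P,W) = 3
u_1(E vs P,W) = 7
max payoff 7 at {A,E}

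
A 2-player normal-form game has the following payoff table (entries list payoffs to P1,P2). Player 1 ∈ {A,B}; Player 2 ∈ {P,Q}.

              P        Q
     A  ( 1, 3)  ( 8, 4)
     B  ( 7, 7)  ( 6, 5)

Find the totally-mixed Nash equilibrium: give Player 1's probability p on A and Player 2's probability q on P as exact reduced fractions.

P1 mixes 2/3 on A; P2 mixes 1/4 on P

P1 indiff ⇒ q·1+(1-q)·8 = q·7+(1-q)·6 ⇒ q(-6) = (1-q)(-2) ⇒ q = 1/4
P2 indiff ⇒ p·3+(1-p)·7 = p·4+(1-p)·5 ⇒ p(-1) = (1-p)(-2) ⇒ p = 2/3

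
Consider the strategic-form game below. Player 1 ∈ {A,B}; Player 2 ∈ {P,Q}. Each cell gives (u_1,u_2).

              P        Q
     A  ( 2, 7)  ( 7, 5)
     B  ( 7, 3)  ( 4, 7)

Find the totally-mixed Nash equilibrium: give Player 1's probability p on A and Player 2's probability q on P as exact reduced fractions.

P1 indiff ⇒ q·2+(1-q)·7 = q·7+(1-q)·4 ⇒ q(-5) = (1-q)(-3) ⇒ q = 3/8
P2 indiff ⇒ p·7+(1-p)·3 = p·5+(1-p)·7 ⇒ p(2) = (1-p)(4) ⇒ p = 2/3

p=2/3, q=3/8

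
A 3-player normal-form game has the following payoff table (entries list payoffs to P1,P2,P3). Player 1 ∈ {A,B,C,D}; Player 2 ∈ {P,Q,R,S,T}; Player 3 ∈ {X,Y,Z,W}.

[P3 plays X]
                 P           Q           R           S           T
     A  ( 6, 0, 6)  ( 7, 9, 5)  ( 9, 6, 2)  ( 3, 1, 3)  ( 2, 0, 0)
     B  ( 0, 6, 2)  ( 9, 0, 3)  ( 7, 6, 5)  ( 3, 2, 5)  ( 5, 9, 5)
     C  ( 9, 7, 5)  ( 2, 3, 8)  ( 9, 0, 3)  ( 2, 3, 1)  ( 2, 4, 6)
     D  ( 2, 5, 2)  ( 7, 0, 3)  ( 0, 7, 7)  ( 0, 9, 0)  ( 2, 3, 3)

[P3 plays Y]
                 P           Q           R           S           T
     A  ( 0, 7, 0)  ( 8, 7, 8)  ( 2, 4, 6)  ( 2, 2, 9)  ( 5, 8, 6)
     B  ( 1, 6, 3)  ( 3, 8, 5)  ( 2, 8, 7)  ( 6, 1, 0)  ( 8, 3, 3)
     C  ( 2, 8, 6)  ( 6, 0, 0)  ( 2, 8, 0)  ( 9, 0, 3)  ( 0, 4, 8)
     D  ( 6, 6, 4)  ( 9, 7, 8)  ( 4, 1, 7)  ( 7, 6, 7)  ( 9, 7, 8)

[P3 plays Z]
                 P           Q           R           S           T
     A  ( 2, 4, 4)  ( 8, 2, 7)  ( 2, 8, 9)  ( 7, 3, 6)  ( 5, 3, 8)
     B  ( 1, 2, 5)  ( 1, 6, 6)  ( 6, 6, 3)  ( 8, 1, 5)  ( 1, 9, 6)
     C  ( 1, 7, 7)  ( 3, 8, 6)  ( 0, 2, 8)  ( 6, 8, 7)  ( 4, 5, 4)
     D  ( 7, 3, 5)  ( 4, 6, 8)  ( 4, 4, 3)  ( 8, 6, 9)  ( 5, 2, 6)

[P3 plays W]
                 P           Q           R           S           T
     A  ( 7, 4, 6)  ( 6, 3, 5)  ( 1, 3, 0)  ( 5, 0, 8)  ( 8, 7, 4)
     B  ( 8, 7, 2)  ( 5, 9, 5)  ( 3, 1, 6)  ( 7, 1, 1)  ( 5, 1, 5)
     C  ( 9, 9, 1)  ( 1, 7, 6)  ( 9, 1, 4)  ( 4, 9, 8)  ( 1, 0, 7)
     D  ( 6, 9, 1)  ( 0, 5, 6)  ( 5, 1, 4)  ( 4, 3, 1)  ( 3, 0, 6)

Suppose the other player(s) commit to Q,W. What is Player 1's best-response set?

u_1(A vs Q,W) = 6
u_1(B vs Q,W) = 5
u_1(C vs Q,W) = 1
u_1(D vs Q,W) = 0
max payoff 6 at {A}

BR_1 = {A}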